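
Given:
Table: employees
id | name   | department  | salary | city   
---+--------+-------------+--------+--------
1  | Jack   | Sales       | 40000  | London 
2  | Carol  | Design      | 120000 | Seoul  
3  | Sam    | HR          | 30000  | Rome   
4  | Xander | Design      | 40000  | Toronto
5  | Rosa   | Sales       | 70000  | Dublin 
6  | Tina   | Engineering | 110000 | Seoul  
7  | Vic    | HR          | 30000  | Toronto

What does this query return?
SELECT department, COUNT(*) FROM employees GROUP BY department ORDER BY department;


Assigning each row to its department group:
  Jack -> Sales
  Carol -> Design
  Sam -> HR
  Xander -> Design
  Rosa -> Sales
  Tina -> Engineering
  Vic -> HR


4 groups:
Design, 2
Engineering, 1
HR, 2
Sales, 2


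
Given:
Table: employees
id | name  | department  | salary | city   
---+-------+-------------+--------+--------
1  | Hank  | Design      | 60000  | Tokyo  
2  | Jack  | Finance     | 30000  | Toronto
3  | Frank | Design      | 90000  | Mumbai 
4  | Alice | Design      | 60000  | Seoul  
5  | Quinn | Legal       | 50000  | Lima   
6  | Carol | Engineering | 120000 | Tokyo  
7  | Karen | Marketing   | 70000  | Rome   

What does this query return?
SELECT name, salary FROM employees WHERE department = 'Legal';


Filtering: department = 'Legal'
Matching rows: 1

1 rows:
Quinn, 50000


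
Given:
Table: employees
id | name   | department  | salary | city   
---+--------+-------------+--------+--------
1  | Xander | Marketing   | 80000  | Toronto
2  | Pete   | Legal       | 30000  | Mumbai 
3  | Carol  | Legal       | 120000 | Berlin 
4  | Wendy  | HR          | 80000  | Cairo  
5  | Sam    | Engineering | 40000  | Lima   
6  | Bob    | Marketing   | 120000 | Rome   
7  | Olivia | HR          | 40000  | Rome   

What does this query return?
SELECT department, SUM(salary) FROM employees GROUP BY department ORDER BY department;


Summing salary within each department:
  Engineering: 40000 = 40000
  HR: 80000 + 40000 = 120000
  Legal: 30000 + 120000 = 150000
  Marketing: 80000 + 120000 = 200000


4 groups:
Engineering, 40000
HR, 120000
Legal, 150000
Marketing, 200000


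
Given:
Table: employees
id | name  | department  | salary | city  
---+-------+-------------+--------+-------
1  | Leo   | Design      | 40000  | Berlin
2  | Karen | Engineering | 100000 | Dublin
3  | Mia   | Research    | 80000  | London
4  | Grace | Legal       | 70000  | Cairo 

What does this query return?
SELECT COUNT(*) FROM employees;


COUNT(*) counts all rows

4


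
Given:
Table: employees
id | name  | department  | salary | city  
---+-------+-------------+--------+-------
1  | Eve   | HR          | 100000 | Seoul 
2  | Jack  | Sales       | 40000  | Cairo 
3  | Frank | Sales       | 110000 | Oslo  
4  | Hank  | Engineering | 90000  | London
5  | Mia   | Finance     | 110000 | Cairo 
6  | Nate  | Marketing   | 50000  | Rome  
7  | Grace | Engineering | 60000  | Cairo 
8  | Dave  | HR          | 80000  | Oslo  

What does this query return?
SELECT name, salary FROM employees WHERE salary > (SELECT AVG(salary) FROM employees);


Subquery: AVG(salary) = 80000.0
Filtering: salary > 80000.0
  Eve (100000) -> MATCH
  Frank (110000) -> MATCH
  Hank (90000) -> MATCH
  Mia (110000) -> MATCH


4 rows:
Eve, 100000
Frank, 110000
Hank, 90000
Mia, 110000


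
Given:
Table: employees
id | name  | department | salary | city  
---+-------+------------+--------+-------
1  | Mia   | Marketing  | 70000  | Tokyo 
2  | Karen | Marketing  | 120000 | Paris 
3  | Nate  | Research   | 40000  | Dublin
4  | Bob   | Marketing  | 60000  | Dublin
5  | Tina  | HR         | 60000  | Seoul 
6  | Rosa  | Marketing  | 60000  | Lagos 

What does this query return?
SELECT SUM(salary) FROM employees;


SUM(salary) = 70000 + 120000 + 40000 + 60000 + 60000 + 60000 = 410000

410000


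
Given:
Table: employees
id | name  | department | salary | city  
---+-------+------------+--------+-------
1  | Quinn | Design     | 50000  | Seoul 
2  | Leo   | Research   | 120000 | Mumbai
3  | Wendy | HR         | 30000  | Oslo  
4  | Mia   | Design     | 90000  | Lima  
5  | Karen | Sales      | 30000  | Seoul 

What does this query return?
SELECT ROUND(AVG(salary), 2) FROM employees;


SUM(salary) = 320000
COUNT = 5
ROUND(AVG, 2) = ROUND(320000 / 5, 2) = 64000.0

64000.0


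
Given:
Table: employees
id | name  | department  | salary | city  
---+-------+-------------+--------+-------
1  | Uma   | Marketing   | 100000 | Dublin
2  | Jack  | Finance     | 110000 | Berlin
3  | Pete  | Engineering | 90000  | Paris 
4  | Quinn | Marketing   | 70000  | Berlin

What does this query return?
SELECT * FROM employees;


SELECT * returns all 4 rows with all columns

4 rows:
1, Uma, Marketing, 100000, Dublin
2, Jack, Finance, 110000, Berlin
3, Pete, Engineering, 90000, Paris
4, Quinn, Marketing, 70000, Berlin


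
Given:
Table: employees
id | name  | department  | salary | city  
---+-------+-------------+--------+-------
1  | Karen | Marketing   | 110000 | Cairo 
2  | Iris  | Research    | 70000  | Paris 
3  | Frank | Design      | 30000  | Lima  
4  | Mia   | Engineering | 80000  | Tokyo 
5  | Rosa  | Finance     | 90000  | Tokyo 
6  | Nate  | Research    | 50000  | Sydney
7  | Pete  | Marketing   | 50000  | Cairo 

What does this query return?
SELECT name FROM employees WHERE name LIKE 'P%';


LIKE 'P%' matches names starting with 'P'
Matching: 1

1 rows:
Pete


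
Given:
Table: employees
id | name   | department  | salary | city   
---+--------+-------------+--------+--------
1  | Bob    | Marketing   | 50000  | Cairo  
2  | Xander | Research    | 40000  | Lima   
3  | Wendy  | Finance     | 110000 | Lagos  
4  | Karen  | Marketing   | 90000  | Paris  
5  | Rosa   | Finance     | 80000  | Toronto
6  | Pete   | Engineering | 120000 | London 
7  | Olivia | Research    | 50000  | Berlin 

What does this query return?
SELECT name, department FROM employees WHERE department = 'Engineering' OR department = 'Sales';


Filtering: department = 'Engineering' OR 'Sales'
Matching: 1 rows

1 rows:
Pete, Engineering


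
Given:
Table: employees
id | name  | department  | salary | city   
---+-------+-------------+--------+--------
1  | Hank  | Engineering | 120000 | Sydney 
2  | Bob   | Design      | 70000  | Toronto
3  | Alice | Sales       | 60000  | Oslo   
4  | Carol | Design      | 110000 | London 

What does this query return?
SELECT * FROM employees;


SELECT * returns all 4 rows with all columns

4 rows:
1, Hank, Engineering, 120000, Sydney
2, Bob, Design, 70000, Toronto
3, Alice, Sales, 60000, Oslo
4, Carol, Design, 110000, London


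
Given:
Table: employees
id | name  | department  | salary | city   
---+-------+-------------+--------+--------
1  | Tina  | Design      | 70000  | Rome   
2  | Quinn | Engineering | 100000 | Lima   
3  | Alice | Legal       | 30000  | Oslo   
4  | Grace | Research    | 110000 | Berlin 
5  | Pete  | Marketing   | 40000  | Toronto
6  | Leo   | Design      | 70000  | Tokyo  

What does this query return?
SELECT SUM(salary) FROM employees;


SUM(salary) = 70000 + 100000 + 30000 + 110000 + 40000 + 70000 = 420000

420000


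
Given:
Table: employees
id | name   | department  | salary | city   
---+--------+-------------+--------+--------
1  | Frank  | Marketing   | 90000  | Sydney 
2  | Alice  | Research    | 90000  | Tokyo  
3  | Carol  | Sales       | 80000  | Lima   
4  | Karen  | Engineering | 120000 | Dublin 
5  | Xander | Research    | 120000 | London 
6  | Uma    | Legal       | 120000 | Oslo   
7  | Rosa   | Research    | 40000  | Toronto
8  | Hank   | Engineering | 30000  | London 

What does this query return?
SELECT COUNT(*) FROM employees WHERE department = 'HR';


Counting rows where department = 'HR'


0


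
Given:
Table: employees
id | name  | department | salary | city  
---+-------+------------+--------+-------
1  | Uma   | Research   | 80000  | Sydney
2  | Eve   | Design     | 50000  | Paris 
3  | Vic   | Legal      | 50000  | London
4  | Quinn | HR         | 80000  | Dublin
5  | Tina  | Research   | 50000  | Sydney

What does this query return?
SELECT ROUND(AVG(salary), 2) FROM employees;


SUM(salary) = 310000
COUNT = 5
ROUND(AVG, 2) = ROUND(310000 / 5, 2) = 62000.0

62000.0


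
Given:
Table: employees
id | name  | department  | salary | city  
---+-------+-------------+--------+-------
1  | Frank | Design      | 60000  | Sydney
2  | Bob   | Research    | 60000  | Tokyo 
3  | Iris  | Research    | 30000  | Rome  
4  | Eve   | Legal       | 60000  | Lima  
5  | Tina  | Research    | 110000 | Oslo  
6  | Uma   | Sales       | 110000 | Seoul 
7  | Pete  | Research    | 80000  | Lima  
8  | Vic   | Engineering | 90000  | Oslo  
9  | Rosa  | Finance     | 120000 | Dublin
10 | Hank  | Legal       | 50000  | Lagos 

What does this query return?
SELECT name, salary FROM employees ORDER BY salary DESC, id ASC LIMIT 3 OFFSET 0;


Sort by salary DESC (id ASC tiebreak), then skip 0 and take 3
Rows 1 through 3

3 rows:
Rosa, 120000
Tina, 110000
Uma, 110000


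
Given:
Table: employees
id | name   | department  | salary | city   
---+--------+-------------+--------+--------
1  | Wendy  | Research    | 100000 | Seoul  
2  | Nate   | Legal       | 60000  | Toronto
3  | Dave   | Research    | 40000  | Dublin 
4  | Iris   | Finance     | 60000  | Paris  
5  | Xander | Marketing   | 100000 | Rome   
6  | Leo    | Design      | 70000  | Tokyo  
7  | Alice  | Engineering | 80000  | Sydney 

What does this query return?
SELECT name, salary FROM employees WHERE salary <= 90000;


Filtering: salary <= 90000
Matching: 5 rows

5 rows:
Nate, 60000
Dave, 40000
Iris, 60000
Leo, 70000
Alice, 80000


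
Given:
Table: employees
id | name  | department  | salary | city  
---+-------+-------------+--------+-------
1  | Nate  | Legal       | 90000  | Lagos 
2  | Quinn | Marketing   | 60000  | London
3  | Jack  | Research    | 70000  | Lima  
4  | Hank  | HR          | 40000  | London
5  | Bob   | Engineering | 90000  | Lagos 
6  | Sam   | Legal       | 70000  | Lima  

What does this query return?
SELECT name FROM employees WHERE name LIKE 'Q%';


LIKE 'Q%' matches names starting with 'Q'
Matching: 1

1 rows:
Quinn


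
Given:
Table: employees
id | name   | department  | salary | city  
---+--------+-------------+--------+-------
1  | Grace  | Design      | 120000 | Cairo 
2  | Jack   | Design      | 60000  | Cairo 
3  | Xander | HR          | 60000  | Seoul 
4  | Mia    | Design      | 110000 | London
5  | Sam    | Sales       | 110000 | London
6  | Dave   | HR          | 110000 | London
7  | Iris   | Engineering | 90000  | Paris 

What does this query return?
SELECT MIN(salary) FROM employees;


Salaries: 120000, 60000, 60000, 110000, 110000, 110000, 90000
MIN = 60000

60000


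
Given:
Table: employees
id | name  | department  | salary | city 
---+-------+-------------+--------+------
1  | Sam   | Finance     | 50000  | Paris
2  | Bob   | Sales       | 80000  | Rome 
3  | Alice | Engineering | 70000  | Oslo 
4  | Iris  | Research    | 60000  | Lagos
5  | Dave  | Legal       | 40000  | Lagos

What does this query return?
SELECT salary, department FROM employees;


Projecting columns: salary, department

5 rows:
50000, Finance
80000, Sales
70000, Engineering
60000, Research
40000, Legal


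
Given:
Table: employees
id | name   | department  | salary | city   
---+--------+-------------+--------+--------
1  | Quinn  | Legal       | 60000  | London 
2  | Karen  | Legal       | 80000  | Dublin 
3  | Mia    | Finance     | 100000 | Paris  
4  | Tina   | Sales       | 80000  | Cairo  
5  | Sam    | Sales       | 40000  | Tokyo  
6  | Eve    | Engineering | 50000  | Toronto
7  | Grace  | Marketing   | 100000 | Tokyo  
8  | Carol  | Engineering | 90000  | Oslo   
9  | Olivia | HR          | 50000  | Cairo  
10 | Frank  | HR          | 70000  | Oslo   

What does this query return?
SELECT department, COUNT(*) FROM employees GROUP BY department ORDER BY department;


Assigning each row to its department group:
  Quinn -> Legal
  Karen -> Legal
  Mia -> Finance
  Tina -> Sales
  Sam -> Sales
  Eve -> Engineering
  Grace -> Marketing
  Carol -> Engineering
  Olivia -> HR
  Frank -> HR


6 groups:
Engineering, 2
Finance, 1
HR, 2
Legal, 2
Marketing, 1
Sales, 2


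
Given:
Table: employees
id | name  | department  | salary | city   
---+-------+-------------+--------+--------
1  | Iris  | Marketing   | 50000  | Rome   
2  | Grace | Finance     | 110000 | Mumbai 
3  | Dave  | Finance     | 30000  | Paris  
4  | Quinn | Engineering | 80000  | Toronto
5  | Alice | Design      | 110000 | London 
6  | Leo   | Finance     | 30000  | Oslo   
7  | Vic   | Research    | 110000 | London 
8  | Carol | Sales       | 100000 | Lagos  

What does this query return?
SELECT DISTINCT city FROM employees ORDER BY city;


All 'city' values (row order): Rome, Mumbai, Paris, Toronto, London, Oslo, London, Lagos
Removing duplicates leaves 7 unique value(s).

7 values:
Lagos
London
Mumbai
Oslo
Paris
Rome
Toronto


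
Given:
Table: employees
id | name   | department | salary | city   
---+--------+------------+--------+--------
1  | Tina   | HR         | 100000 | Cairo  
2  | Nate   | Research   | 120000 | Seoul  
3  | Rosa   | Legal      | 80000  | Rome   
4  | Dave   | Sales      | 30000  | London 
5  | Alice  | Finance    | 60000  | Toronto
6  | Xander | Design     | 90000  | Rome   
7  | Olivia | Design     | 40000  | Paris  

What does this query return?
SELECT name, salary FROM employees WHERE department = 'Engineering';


Filtering: department = 'Engineering'
Matching rows: 0

Empty result set (0 rows)


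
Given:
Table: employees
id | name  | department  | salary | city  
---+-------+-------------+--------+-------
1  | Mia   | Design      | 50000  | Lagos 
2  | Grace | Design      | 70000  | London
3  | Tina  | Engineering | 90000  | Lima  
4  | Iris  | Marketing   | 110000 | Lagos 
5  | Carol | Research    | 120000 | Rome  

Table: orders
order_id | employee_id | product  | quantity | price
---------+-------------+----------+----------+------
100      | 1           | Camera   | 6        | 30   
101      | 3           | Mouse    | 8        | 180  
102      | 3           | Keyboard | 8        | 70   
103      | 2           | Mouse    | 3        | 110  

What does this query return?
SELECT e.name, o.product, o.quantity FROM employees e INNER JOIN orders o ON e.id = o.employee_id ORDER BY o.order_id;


Joining employees.id = orders.employee_id:
  employee Mia (id=1) -> order Camera
  employee Tina (id=3) -> order Mouse
  employee Tina (id=3) -> order Keyboard
  employee Grace (id=2) -> order Mouse


4 rows:
Mia, Camera, 6
Tina, Mouse, 8
Tina, Keyboard, 8
Grace, Mouse, 3


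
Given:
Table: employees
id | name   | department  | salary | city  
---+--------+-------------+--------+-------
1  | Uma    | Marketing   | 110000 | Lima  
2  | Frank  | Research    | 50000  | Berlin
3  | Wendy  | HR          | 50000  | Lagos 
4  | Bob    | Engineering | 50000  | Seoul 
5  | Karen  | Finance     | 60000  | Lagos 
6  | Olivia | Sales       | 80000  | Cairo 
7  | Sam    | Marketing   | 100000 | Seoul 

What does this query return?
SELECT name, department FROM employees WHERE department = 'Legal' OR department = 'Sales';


Filtering: department = 'Legal' OR 'Sales'
Matching: 1 rows

1 rows:
Olivia, Sales


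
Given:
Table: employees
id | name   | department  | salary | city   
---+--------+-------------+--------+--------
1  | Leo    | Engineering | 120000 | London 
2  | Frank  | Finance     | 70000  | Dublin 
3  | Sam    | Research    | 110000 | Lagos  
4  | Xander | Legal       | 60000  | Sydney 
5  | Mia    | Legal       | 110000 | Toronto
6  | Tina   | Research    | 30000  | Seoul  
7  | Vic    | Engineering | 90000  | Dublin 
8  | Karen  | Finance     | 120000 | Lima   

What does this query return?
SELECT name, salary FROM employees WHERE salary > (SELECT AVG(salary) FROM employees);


Subquery: AVG(salary) = 88750.0
Filtering: salary > 88750.0
  Leo (120000) -> MATCH
  Sam (110000) -> MATCH
  Mia (110000) -> MATCH
  Vic (90000) -> MATCH
  Karen (120000) -> MATCH


5 rows:
Leo, 120000
Sam, 110000
Mia, 110000
Vic, 90000
Karen, 120000


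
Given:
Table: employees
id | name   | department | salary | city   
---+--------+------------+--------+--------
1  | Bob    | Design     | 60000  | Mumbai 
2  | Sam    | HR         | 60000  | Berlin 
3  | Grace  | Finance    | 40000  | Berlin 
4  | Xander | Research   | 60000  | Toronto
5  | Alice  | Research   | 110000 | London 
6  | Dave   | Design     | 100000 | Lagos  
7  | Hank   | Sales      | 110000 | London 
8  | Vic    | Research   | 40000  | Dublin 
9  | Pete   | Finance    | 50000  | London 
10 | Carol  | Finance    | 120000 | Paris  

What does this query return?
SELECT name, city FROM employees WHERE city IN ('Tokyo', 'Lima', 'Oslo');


Filtering: city IN ('Tokyo', 'Lima', 'Oslo')
Matching: 0 rows

Empty result set (0 rows)


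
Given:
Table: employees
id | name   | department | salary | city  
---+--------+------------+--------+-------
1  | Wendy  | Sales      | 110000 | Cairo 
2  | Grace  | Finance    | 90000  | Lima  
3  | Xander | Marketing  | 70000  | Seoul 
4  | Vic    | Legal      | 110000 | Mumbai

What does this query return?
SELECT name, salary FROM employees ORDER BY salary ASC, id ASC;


Sorting by salary ASC, then id ASC for ties

4 rows:
Xander, 70000
Grace, 90000
Wendy, 110000
Vic, 110000


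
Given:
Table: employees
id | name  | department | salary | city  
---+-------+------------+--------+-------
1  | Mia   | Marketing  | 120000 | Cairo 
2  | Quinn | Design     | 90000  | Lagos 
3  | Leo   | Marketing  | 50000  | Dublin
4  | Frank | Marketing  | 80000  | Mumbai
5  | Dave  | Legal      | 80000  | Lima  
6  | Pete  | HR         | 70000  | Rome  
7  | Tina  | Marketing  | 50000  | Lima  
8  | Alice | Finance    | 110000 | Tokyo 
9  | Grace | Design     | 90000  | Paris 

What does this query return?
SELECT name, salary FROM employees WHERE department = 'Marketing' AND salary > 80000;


Filtering: department = 'Marketing' AND salary > 80000
Matching: 1 rows

1 rows:
Mia, 120000


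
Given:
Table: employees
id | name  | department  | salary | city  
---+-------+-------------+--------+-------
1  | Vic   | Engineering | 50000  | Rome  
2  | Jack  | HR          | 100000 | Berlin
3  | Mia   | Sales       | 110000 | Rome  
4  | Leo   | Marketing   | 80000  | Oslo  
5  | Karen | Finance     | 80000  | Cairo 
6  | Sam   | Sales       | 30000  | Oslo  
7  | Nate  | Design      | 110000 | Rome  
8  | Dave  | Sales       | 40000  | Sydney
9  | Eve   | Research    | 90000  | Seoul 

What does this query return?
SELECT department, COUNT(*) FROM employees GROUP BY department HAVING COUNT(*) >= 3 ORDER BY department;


Groups with count >= 3:
  Sales: 3 -> PASS
  Design: 1 -> filtered out
  Engineering: 1 -> filtered out
  Finance: 1 -> filtered out
  HR: 1 -> filtered out
  Marketing: 1 -> filtered out
  Research: 1 -> filtered out


1 groups:
Sales, 3


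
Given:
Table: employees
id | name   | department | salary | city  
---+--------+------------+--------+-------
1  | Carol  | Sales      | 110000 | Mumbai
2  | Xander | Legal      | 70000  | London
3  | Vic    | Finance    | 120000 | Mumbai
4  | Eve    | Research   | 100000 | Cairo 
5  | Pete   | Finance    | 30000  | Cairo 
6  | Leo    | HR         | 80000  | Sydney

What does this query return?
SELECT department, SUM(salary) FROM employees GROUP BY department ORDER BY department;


Summing salary within each department:
  Finance: 120000 + 30000 = 150000
  HR: 80000 = 80000
  Legal: 70000 = 70000
  Research: 100000 = 100000
  Sales: 110000 = 110000


5 groups:
Finance, 150000
HR, 80000
Legal, 70000
Research, 100000
Sales, 110000


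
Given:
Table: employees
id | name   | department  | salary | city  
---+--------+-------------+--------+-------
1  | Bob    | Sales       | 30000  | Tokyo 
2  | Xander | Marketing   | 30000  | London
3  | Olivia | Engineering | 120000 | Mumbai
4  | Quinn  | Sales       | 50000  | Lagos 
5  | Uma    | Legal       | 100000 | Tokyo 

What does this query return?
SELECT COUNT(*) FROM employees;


COUNT(*) counts all rows

5


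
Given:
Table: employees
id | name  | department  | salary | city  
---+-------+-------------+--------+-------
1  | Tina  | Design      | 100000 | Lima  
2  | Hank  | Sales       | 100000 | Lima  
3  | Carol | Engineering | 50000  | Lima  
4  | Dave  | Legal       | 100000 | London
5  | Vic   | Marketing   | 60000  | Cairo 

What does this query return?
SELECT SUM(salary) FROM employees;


SUM(salary) = 100000 + 100000 + 50000 + 100000 + 60000 = 410000

410000


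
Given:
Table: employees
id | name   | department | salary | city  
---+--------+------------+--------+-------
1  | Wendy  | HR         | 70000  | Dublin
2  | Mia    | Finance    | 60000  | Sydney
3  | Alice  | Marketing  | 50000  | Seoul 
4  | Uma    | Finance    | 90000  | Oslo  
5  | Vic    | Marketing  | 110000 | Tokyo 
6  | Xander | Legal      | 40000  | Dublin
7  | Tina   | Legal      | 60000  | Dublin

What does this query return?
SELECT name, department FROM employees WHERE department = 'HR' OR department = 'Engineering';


Filtering: department = 'HR' OR 'Engineering'
Matching: 1 rows

1 rows:
Wendy, HR


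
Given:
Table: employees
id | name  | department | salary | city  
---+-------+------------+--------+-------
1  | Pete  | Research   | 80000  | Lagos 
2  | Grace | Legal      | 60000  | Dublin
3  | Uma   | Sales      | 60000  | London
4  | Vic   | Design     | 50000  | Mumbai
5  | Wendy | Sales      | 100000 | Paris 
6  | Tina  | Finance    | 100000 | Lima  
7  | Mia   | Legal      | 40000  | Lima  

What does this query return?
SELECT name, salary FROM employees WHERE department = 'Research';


Filtering: department = 'Research'
Matching rows: 1

1 rows:
Pete, 80000


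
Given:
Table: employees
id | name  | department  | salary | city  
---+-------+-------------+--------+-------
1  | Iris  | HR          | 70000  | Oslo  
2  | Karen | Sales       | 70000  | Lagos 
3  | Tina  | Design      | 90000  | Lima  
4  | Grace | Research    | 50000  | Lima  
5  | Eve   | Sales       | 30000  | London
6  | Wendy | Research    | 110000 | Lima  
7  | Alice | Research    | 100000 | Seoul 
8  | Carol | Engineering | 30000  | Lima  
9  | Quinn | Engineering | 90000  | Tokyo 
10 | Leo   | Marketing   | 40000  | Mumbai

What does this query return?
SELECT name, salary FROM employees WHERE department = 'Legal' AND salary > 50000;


Filtering: department = 'Legal' AND salary > 50000
Matching: 0 rows

Empty result set (0 rows)


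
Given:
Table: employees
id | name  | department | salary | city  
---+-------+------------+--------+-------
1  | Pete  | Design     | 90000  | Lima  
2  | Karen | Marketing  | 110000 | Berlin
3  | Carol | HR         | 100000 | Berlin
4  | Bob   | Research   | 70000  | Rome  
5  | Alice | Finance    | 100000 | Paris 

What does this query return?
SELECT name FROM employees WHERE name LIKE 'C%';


LIKE 'C%' matches names starting with 'C'
Matching: 1

1 rows:
Carol


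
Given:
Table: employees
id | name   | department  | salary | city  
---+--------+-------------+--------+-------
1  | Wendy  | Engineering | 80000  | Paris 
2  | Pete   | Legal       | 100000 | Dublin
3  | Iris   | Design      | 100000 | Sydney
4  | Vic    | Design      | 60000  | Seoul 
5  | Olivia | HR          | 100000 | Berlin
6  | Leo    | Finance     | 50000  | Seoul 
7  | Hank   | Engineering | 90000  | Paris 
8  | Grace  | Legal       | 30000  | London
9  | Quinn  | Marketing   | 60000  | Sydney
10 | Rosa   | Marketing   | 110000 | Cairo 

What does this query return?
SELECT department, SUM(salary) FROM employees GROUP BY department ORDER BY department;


Summing salary within each department:
  Design: 100000 + 60000 = 160000
  Engineering: 80000 + 90000 = 170000
  Finance: 50000 = 50000
  HR: 100000 = 100000
  Legal: 100000 + 30000 = 130000
  Marketing: 60000 + 110000 = 170000


6 groups:
Design, 160000
Engineering, 170000
Finance, 50000
HR, 100000
Legal, 130000
Marketing, 170000


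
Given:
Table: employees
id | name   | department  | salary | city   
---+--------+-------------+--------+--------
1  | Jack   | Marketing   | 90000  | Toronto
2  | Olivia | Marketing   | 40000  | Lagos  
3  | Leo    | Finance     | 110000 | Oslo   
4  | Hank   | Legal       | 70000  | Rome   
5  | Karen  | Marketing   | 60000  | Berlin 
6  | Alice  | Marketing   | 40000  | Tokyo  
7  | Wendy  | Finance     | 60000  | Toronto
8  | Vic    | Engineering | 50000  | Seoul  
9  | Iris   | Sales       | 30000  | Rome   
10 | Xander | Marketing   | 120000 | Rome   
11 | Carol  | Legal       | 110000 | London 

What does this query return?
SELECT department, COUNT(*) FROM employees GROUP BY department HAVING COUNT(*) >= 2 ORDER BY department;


Groups with count >= 2:
  Finance: 2 -> PASS
  Legal: 2 -> PASS
  Marketing: 5 -> PASS
  Engineering: 1 -> filtered out
  Sales: 1 -> filtered out


3 groups:
Finance, 2
Legal, 2
Marketing, 5


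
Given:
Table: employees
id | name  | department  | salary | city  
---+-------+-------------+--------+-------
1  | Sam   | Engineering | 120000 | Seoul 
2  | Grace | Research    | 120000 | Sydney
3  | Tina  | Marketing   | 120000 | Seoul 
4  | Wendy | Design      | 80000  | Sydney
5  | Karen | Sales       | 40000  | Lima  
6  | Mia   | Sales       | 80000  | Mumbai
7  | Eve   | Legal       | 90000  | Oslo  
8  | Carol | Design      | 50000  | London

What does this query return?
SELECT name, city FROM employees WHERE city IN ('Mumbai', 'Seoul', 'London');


Filtering: city IN ('Mumbai', 'Seoul', 'London')
Matching: 4 rows

4 rows:
Sam, Seoul
Tina, Seoul
Mia, Mumbai
Carol, London


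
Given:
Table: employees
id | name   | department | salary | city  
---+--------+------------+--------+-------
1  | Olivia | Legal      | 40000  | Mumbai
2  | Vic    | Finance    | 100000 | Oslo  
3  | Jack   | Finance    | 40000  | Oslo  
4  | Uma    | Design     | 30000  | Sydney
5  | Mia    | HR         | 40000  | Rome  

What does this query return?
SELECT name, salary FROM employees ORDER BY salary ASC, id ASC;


Sorting by salary ASC, then id ASC for ties

5 rows:
Uma, 30000
Olivia, 40000
Jack, 40000
Mia, 40000
Vic, 100000


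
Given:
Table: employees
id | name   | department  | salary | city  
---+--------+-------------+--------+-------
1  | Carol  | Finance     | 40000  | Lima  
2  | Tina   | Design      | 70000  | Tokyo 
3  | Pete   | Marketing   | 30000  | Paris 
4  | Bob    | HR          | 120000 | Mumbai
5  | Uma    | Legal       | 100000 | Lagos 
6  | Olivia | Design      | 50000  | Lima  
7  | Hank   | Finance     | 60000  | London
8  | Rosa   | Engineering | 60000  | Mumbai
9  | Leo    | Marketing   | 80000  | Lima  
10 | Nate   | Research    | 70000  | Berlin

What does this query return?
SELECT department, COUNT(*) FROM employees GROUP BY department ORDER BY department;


Assigning each row to its department group:
  Carol -> Finance
  Tina -> Design
  Pete -> Marketing
  Bob -> HR
  Uma -> Legal
  Olivia -> Design
  Hank -> Finance
  Rosa -> Engineering
  Leo -> Marketing
  Nate -> Research


7 groups:
Design, 2
Engineering, 1
Finance, 2
HR, 1
Legal, 1
Marketing, 2
Research, 1


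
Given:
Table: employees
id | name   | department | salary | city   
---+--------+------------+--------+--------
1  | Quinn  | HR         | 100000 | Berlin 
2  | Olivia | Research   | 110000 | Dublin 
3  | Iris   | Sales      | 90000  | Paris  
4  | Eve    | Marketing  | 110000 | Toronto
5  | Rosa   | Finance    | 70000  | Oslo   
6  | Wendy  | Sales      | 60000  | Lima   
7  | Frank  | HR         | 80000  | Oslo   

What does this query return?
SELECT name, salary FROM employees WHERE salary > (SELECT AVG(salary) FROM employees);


Subquery: AVG(salary) = 88571.43
Filtering: salary > 88571.43
  Quinn (100000) -> MATCH
  Olivia (110000) -> MATCH
  Iris (90000) -> MATCH
  Eve (110000) -> MATCH


4 rows:
Quinn, 100000
Olivia, 110000
Iris, 90000
Eve, 110000


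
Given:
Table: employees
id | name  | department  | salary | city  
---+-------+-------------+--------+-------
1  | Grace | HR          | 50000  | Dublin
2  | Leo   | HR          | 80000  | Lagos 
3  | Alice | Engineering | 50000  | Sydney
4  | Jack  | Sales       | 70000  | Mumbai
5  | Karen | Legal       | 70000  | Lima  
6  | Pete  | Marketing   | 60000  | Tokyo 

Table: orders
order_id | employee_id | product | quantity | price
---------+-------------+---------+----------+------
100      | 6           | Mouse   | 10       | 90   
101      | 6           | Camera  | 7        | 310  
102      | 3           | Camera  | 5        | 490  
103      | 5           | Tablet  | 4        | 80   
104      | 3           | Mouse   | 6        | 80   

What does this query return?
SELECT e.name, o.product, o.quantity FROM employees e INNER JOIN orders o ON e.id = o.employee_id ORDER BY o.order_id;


Joining employees.id = orders.employee_id:
  employee Pete (id=6) -> order Mouse
  employee Pete (id=6) -> order Camera
  employee Alice (id=3) -> order Camera
  employee Karen (id=5) -> order Tablet
  employee Alice (id=3) -> order Mouse


5 rows:
Pete, Mouse, 10
Pete, Camera, 7
Alice, Camera, 5
Karen, Tablet, 4
Alice, Mouse, 6


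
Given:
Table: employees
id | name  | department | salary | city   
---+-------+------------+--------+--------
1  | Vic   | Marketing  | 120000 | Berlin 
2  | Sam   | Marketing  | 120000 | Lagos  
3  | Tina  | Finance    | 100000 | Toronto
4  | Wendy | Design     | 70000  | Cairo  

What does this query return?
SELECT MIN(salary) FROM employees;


Salaries: 120000, 120000, 100000, 70000
MIN = 70000

70000


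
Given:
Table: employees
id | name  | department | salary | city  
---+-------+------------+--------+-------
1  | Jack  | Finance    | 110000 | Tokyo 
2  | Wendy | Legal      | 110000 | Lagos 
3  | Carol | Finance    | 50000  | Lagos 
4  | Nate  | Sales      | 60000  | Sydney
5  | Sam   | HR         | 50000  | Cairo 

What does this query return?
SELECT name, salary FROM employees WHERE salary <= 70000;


Filtering: salary <= 70000
Matching: 3 rows

3 rows:
Carol, 50000
Nate, 60000
Sam, 50000


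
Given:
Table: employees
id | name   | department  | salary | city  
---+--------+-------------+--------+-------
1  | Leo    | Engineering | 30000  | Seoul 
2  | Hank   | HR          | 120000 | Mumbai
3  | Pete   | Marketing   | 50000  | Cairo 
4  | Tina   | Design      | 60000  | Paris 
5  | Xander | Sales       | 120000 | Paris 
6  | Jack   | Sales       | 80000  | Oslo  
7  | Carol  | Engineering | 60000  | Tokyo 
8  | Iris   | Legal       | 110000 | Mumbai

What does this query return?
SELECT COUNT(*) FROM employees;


COUNT(*) counts all rows

8


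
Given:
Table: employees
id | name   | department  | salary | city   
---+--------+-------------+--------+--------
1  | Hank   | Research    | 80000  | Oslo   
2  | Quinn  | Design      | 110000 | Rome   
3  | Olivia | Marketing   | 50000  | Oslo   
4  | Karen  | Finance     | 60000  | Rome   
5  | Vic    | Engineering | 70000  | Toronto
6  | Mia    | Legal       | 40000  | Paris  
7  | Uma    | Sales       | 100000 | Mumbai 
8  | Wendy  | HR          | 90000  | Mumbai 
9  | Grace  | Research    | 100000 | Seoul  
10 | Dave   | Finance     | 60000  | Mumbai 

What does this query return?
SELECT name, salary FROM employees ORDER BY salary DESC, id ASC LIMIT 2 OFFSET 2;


Sort by salary DESC (id ASC tiebreak), then skip 2 and take 2
Rows 3 through 4

2 rows:
Grace, 100000
Wendy, 90000


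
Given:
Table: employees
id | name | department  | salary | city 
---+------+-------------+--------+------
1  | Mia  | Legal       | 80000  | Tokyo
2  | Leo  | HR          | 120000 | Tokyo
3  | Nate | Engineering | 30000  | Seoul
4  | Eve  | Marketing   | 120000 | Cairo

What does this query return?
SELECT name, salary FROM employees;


Projecting columns: name, salary

4 rows:
Mia, 80000
Leo, 120000
Nate, 30000
Eve, 120000


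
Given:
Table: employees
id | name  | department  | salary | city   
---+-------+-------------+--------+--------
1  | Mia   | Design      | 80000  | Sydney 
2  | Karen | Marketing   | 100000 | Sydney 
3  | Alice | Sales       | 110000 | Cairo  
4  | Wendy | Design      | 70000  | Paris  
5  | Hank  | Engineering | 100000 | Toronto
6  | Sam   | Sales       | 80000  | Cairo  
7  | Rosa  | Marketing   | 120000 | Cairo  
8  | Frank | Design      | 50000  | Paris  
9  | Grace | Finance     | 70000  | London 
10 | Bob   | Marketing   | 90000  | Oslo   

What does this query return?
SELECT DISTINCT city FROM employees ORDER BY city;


All 'city' values (row order): Sydney, Sydney, Cairo, Paris, Toronto, Cairo, Cairo, Paris, London, Oslo
Removing duplicates leaves 6 unique value(s).

6 values:
Cairo
London
Oslo
Paris
Sydney
Toronto


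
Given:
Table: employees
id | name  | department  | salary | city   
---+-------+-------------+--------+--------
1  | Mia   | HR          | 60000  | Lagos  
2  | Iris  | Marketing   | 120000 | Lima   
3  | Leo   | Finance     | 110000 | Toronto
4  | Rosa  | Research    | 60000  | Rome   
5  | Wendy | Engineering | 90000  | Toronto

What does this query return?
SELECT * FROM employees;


SELECT * returns all 5 rows with all columns

5 rows:
1, Mia, HR, 60000, Lagos
2, Iris, Marketing, 120000, Lima
3, Leo, Finance, 110000, Toronto
4, Rosa, Research, 60000, Rome
5, Wendy, Engineering, 90000, Toronto


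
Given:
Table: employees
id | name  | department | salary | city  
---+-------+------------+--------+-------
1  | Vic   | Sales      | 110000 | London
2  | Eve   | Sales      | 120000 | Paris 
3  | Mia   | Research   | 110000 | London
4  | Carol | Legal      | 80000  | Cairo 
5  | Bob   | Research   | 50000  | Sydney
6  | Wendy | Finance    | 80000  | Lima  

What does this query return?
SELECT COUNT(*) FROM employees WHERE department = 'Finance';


Counting rows where department = 'Finance'
  Wendy -> MATCH


1


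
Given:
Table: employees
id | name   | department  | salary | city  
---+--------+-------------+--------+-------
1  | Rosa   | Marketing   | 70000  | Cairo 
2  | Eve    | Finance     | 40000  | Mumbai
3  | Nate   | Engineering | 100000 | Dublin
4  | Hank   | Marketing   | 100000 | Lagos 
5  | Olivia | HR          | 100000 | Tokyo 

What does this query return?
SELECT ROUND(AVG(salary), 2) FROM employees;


SUM(salary) = 410000
COUNT = 5
ROUND(AVG, 2) = ROUND(410000 / 5, 2) = 82000.0

82000.0


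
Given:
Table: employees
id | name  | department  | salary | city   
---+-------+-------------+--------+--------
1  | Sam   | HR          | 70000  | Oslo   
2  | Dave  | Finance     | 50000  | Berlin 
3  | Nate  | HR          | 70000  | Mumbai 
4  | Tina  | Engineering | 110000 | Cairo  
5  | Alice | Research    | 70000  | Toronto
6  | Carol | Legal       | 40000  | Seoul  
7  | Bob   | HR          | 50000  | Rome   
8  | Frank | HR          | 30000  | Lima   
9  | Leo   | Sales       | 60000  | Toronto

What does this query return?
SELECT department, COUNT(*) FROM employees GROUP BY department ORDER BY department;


Assigning each row to its department group:
  Sam -> HR
  Dave -> Finance
  Nate -> HR
  Tina -> Engineering
  Alice -> Research
  Carol -> Legal
  Bob -> HR
  Frank -> HR
  Leo -> Sales


6 groups:
Engineering, 1
Finance, 1
HR, 4
Legal, 1
Research, 1
Sales, 1


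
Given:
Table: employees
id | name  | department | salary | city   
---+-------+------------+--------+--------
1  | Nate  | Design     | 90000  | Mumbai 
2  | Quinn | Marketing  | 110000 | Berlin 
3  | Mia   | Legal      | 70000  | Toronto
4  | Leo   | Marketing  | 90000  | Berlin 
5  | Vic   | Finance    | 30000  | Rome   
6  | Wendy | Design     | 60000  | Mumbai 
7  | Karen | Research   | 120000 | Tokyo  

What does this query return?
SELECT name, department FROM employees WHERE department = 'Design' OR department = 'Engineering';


Filtering: department = 'Design' OR 'Engineering'
Matching: 2 rows

2 rows:
Nate, Design
Wendy, Design


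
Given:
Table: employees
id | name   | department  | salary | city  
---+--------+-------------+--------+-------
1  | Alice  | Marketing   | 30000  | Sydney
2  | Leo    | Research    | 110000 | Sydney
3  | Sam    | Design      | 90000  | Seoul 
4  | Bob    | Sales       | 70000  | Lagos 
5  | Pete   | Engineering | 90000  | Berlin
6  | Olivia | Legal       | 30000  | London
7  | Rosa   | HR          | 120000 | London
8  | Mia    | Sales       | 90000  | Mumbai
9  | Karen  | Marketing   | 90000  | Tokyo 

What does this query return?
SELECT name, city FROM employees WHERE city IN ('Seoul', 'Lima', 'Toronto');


Filtering: city IN ('Seoul', 'Lima', 'Toronto')
Matching: 1 rows

1 rows:
Sam, Seoul


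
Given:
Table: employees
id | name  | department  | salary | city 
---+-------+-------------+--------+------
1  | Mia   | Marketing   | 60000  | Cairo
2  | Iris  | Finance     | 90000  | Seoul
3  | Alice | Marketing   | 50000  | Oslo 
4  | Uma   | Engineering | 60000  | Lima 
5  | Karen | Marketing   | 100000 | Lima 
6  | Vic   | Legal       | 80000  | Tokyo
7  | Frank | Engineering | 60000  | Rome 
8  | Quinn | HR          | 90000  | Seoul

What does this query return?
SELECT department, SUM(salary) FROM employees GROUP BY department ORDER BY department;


Summing salary within each department:
  Engineering: 60000 + 60000 = 120000
  Finance: 90000 = 90000
  HR: 90000 = 90000
  Legal: 80000 = 80000
  Marketing: 60000 + 50000 + 100000 = 210000


5 groups:
Engineering, 120000
Finance, 90000
HR, 90000
Legal, 80000
Marketing, 210000


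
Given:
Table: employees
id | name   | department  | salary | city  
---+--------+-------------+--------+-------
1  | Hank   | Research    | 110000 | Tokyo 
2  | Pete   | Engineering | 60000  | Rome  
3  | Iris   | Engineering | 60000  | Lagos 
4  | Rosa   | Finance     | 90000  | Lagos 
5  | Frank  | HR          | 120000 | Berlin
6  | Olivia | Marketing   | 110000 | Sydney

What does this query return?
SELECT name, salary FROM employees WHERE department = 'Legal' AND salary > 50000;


Filtering: department = 'Legal' AND salary > 50000
Matching: 0 rows

Empty result set (0 rows)


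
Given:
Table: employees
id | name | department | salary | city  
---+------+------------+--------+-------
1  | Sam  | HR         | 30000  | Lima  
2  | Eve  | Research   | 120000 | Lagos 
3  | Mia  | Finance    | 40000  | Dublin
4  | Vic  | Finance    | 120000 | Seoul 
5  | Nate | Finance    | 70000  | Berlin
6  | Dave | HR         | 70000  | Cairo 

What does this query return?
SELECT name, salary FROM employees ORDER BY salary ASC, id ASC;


Sorting by salary ASC, then id ASC for ties

6 rows:
Sam, 30000
Mia, 40000
Nate, 70000
Dave, 70000
Eve, 120000
Vic, 120000


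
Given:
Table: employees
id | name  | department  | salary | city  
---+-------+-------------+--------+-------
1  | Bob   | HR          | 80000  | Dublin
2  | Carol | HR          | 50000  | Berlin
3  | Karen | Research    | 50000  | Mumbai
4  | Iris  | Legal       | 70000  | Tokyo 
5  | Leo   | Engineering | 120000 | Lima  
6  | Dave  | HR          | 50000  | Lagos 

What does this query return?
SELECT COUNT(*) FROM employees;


COUNT(*) counts all rows

6


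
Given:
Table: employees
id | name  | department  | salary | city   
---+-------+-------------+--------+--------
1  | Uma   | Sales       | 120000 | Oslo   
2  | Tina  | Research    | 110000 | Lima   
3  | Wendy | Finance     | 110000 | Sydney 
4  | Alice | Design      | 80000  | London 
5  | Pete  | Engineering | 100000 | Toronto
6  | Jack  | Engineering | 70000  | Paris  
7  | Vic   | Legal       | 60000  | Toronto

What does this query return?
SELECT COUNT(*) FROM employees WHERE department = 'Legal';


Counting rows where department = 'Legal'
  Vic -> MATCH


1


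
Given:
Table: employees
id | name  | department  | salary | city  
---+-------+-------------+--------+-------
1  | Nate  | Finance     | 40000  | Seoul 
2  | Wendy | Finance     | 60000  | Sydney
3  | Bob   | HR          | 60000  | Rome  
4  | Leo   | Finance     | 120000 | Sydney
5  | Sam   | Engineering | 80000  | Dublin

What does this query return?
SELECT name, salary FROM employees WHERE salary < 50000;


Filtering: salary < 50000
Matching: 1 rows

1 rows:
Nate, 40000
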